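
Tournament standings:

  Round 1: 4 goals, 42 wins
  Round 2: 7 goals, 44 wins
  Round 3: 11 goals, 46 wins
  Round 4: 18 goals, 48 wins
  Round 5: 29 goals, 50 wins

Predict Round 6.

Goals: each term is the sum of the two before it; 4, 7, 11, 18, 29 → 47.
Wins goes 42, 44, 46, 48, 50 → 52 (+2 each step).
Putting it together: 47 goals, 52 wins.

47 goals, 52 wins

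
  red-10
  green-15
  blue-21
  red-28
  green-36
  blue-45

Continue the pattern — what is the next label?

Colour goes red, green, blue, red, green, blue → red (repeats red → green → blue).
Second component: 10, 15, 21, 28, 36, 45 → 55 (differences are 5, 6, 7, … (increasing by 1 each time)).
Putting it together: red-55.

red-55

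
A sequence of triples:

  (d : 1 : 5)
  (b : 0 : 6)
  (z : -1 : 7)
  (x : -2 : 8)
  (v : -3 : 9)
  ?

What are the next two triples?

Letter: letters move back 2 places in the alphabet, wrapping A→Z; d, b, z, x, v → t → r.
For the second part, −1 each step: 1, 0, -1, -2, -3 → -4 → -5.
Third part: together with the second part always sums to 6, so 5, 6, 7, 8, 9 → 10 → 11.
So the next two triples are (t : -4 : 10) and (r : -5 : 11).

(t : -4 : 10), (r : -5 : 11)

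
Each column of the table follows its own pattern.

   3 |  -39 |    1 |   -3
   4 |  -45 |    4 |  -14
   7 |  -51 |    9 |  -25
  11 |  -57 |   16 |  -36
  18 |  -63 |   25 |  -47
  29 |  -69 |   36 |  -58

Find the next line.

First component: 3, 4, 7, 11, 18, 29 → 47 (each term is the sum of the two before it).
Second component: −6 each step, so -39, -45, -51, -57, -63, -69 → -75.
Third component — perfect squares: 1², 2², 3², …: 1, 4, 9, 16, 25, 36 → 49.
Fourth component goes -3, -14, -25, -36, -47, -58 → -69 (−11 each step).
Combining the parts gives 47  -75  49  -69.

47  -75  49  -69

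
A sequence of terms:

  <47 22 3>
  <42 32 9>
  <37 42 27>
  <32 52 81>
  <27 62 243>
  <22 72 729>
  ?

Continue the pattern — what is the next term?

First slot: 47, 42, 37, 32, 27, 22 → 17 (−5 each step).
Second slot: +10 each step, so 22, 32, 42, 52, 62, 72 → 82.
Third slot goes 3, 9, 27, 81, 243, 729 → 2187 (×3 each step).
Combining the parts gives <17 82 2187>.

<17 82 2187>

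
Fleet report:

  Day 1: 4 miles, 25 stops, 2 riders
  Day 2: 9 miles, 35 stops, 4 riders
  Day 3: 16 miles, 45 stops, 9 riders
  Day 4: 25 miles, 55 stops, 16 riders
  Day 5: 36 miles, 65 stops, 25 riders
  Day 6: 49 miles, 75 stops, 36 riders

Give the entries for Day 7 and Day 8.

64 miles, 85 stops, 49 riders; 81 miles, 95 stops, 64 riders

Miles: perfect squares: 2², 3², 4², …; 4, 9, 16, 25, 36, 49 → 64 → 81.
Stops — +10 each step: 25, 35, 45, 55, 65, 75 → 85 → 95.
Riders goes 2, 4, 9, 16, 25, 36 → 49 → 64 (always the previous value of the miles).
Putting the parts together: 64 miles, 85 stops, 49 riders and then 81 miles, 95 stops, 64 riders.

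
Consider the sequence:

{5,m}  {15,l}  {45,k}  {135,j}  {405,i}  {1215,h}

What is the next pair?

First slot goes 5, 15, 45, 135, 405, 1215 → 3645 (×3 each step).
Letter goes m, l, k, j, i, h → g (letters move back 1 place in the alphabet).
Putting it together: {3645,g}.

{3645,g}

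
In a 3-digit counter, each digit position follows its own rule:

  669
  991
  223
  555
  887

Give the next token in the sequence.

119

First digit: +3 each step, mod 10, so 6, 9, 2, 5, 8 → 1.
Second digit: 6, 9, 2, 5, 8 → 1 (+3 each step, mod 10).
Third digit: +2 each step, mod 10; 9, 1, 3, 5, 7 → 9.
Putting it together: 119.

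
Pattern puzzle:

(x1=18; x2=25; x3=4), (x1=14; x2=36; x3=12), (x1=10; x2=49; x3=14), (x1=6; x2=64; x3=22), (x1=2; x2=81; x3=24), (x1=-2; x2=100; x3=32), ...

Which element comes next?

For the x1, −4 each step: 18, 14, 10, 6, 2, -2 → -6.
For the x2, perfect squares: 5², 6², 7², …: 25, 36, 49, 64, 81, 100 → 121.
X3 — alternating steps +8, +2, +8, +2, …: 4, 12, 14, 22, 24, 32 → 34.
So the next element is (x1=-6; x2=121; x3=34).

(x1=-6; x2=121; x3=34)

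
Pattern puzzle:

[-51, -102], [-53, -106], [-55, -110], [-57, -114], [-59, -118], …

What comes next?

First part — −2 each step: -51, -53, -55, -57, -59 → -61.
Second part: always 2 × the first part; -102, -106, -110, -114, -118 → -122.
Putting it together: [-61, -122].

[-61, -122]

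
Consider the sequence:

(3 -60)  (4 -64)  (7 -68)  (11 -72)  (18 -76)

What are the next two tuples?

First part: each term is the sum of the two before it, so 3, 4, 7, 11, 18 → 29 → 47.
Second part — −4 each step: -60, -64, -68, -72, -76 → -80 → -84.
Putting the parts together: (29 -80) and then (47 -84).

(29 -80), (47 -84)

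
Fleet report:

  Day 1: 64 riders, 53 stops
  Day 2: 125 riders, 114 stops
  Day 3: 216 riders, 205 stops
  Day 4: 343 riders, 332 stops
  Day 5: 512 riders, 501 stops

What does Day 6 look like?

For the riders, perfect cubes: 4³, 5³, 6³, …: 64, 125, 216, 343, 512 → 729.
Stops goes 53, 114, 205, 332, 501 → 718 (always 11 less than the riders).
Combining the parts gives 729 riders, 718 stops.

729 riders, 718 stops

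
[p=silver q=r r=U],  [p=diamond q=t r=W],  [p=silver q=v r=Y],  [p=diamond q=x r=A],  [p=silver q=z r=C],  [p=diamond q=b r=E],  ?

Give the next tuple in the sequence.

[p=silver q=d r=G]

P goes silver, diamond, silver, diamond, silver, diamond → silver (alternates silver ↔ diamond).
Q goes r, t, v, x, z, b → d (letters move forward 2 places in the alphabet, wrapping Z→A).
R: letters move forward 2 places in the alphabet, wrapping Z→A, so U, W, Y, A, C, E → G.
Putting it together: [p=silver q=d r=G].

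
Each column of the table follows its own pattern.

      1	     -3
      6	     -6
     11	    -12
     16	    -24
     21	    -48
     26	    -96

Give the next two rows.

First component — +5 each step: 1, 6, 11, 16, 21, 26 → 31 → 36.
For the second component, ×2 each step: -3, -6, -12, -24, -48, -96 → -192 → -384.
So the next two rows are 31  -192 and 36  -384.

31  -192; 36  -384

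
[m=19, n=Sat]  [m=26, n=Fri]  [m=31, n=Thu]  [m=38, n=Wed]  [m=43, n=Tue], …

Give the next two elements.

[m=50, n=Mon], [m=55, n=Sun]

M: alternating steps +7, +5, +7, +5, …, so 19, 26, 31, 38, 43 → 50 → 55.
N: Sat, Fri, Thu, Wed, Tue → Mon → Sun (runs backward through the weekdays Mon→Sun).
Putting the parts together: [m=50, n=Mon] and then [m=55, n=Sun].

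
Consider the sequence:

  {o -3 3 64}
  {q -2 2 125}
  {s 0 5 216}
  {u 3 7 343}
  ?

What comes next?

Letter: o, q, s, u → w (letters move forward 2 places in the alphabet).
Second part goes -3, -2, 0, 3 → 7 (differences are 1, 2, 3, … (increasing by 1 each time)).
Third part goes 3, 2, 5, 7 → 12 (each term is the sum of the two before it).
Fourth part goes 64, 125, 216, 343 → 512 (perfect cubes: 4³, 5³, 6³, …).
Combining the parts gives {w 7 12 512}.

{w 7 12 512}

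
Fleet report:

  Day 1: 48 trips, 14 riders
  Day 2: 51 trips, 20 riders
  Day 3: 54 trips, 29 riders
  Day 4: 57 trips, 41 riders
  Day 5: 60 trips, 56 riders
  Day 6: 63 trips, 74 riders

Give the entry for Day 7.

66 trips, 95 riders

Trips: +3 each step, so 48, 51, 54, 57, 60, 63 → 66.
Riders: differences are 6, 9, 12, … (increasing by 3 each time); 14, 20, 29, 41, 56, 74 → 95.
Putting it together: 66 trips, 95 riders.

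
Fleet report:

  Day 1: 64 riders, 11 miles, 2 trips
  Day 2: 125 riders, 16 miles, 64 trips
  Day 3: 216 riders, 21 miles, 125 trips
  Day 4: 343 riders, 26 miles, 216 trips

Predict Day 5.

Riders: perfect cubes: 4³, 5³, 6³, …; 64, 125, 216, 343 → 512.
Miles goes 11, 16, 21, 26 → 31 (+5 each step).
Trips — always the previous value of the riders: 2, 64, 125, 216 → 343.
Putting it together: 512 riders, 31 miles, 343 trips.

512 riders, 31 miles, 343 trips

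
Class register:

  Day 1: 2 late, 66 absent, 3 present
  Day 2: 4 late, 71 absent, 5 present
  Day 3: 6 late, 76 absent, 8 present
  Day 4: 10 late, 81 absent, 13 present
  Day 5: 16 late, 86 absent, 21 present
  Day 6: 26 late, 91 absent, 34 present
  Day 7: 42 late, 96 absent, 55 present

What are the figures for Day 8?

68 late, 101 absent, 89 present

Late: each term is the sum of the two before it; 2, 4, 6, 10, 16, 26, 42 → 68.
Absent: 66, 71, 76, 81, 86, 91, 96 → 101 (+5 each step).
For the present, each term is the sum of the two before it: 3, 5, 8, 13, 21, 34, 55 → 89.
Combining the parts gives 68 late, 101 absent, 89 present.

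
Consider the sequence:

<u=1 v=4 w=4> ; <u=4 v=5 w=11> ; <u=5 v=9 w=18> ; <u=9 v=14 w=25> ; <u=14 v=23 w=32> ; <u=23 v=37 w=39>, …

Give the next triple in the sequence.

<u=37 v=60 w=46>

U: 1, 4, 5, 9, 14, 23 → 37 (each term is the sum of the two before it).
For the v, each term is the sum of the two before it: 4, 5, 9, 14, 23, 37 → 60.
W: +7 each step; 4, 11, 18, 25, 32, 39 → 46.
Putting it together: <u=37 v=60 w=46>.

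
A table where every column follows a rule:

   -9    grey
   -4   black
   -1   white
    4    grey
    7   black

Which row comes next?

First component: -9, -4, -1, 4, 7 → 12 (alternating steps +5, +3, +5, +3, …).
For the shade, repeats grey → black → white: grey, black, white, grey, black → white.
Putting it together: 12  white.

12  white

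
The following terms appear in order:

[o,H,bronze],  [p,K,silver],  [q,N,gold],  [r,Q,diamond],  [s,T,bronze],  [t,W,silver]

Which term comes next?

[u,Z,gold]

First letter: letters move forward 1 place in the alphabet, so o, p, q, r, s, t → u.
For the second letter, letters move forward 3 places in the alphabet: H, K, N, Q, T, W → Z.
Rank: repeats bronze → silver → gold → diamond; bronze, silver, gold, diamond, bronze, silver → gold.
Putting it together: [u,Z,gold].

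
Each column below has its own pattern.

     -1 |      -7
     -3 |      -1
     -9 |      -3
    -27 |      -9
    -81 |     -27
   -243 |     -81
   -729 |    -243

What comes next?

-2187  -729

For the first component, ×3 each step: -1, -3, -9, -27, -81, -243, -729 → -2187.
Second component goes -7, -1, -3, -9, -27, -81, -243 → -729 (always the previous value of the first component).
So the next line is -2187  -729.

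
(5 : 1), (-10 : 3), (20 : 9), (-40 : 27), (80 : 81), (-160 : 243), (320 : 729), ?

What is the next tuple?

(-640 : 2187)

First value goes 5, -10, 20, -40, 80, -160, 320 → -640 (×(-2) each step).
Second value: ×3 each step, so 1, 3, 9, 27, 81, 243, 729 → 2187.
Putting it together: (-640 : 2187).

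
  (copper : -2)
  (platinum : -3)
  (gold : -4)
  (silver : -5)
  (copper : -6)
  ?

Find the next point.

Metal: copper, platinum, gold, silver, copper → platinum (repeats copper → platinum → gold → silver).
Second component: −1 each step; -2, -3, -4, -5, -6 → -7.
So the next point is (platinum : -7).

(platinum : -7)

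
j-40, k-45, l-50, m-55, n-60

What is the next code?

Letter: letters move forward 1 place in the alphabet; j, k, l, m, n → o.
Second component goes 40, 45, 50, 55, 60 → 65 (+5 each step).
Putting it together: o-65.

o-65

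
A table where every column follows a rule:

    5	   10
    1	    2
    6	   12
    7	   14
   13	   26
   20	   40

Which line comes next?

33  66

First component: 5, 1, 6, 7, 13, 20 → 33 (each term is the sum of the two before it).
Second component — always 2 × the first component: 10, 2, 12, 14, 26, 40 → 66.
So the next line is 33  66.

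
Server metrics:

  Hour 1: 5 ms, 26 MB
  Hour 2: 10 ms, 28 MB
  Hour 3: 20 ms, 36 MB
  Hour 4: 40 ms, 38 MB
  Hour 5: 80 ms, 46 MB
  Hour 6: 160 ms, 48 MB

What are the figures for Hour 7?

Ms — ×2 each step: 5, 10, 20, 40, 80, 160 → 320.
MB: alternating steps +2, +8, +2, +8, …, so 26, 28, 36, 38, 46, 48 → 56.
Combining the parts gives 320 ms, 56 MB.

320 ms, 56 MB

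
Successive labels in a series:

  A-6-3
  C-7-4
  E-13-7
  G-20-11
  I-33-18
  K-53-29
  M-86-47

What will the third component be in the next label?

76

Third component: each term is the sum of the two before it; 3, 4, 7, 11, 18, 29, 47 → 76.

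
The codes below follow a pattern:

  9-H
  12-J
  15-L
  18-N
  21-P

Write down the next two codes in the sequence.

24-R then 27-T

First component: +3 each step; 9, 12, 15, 18, 21 → 24 → 27.
For the letter, letters move forward 2 places in the alphabet: H, J, L, N, P → R → T.
So the next two codes are 24-R and 27-T.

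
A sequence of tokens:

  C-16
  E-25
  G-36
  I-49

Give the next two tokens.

K-64 then M-81

Letter: C, E, G, I → K → M (letters move forward 2 places in the alphabet).
Second component: perfect squares: 4², 5², 6², …, so 16, 25, 36, 49 → 64 → 81.
So the next two tokens are K-64 and M-81.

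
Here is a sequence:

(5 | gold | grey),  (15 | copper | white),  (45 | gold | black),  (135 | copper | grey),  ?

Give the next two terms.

(405 | gold | white), (1215 | copper | black)

First part — ×3 each step: 5, 15, 45, 135 → 405 → 1215.
Metal: alternates gold ↔ copper, so gold, copper, gold, copper → gold → copper.
Shade — repeats grey → white → black: grey, white, black, grey → white → black.
Putting the parts together: (405 | gold | white) and then (1215 | copper | black).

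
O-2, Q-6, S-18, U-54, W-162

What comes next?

Y-486

Letter goes O, Q, S, U, W → Y (letters move forward 2 places in the alphabet).
Second component: ×3 each step; 2, 6, 18, 54, 162 → 486.
So the next token is Y-486.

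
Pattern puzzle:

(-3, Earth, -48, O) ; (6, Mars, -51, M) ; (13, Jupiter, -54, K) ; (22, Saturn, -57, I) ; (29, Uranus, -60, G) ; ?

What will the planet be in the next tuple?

Planet: Earth, Mars, Jupiter, Saturn, Uranus → Neptune (runs through the planets Mercury→Neptune).

Neptune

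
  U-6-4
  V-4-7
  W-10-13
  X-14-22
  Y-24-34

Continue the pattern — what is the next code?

Z-38-49

For the letter, letters move forward 1 place in the alphabet: U, V, W, X, Y → Z.
For the second component, each term is the sum of the two before it: 6, 4, 10, 14, 24 → 38.
Third component goes 4, 7, 13, 22, 34 → 49 (differences are 3, 6, 9, … (increasing by 3 each time)).
So the next code is Z-38-49.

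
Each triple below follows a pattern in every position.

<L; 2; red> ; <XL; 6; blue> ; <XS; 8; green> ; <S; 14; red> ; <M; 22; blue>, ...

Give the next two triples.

<L; 36; green>, <XL; 58; red>

For the size, runs through clothing sizes XS→XL: L, XL, XS, S, M → L → XL.
Second slot: each term is the sum of the two before it, so 2, 6, 8, 14, 22 → 36 → 58.
Colour: repeats red → blue → green; red, blue, green, red, blue → green → red.
Putting the parts together: <L; 36; green> and then <XL; 58; red>.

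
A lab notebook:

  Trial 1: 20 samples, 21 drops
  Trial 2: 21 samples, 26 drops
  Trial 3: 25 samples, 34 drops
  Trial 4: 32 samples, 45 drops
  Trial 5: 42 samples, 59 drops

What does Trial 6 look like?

55 samples, 76 drops

Samples goes 20, 21, 25, 32, 42 → 55 (differences are 1, 4, 7, … (increasing by 3 each time)).
Drops goes 21, 26, 34, 45, 59 → 76 (differences are 5, 8, 11, … (increasing by 3 each time)).
Putting it together: 55 samples, 76 drops.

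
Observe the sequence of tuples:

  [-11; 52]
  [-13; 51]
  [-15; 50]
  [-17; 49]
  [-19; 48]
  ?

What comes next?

[-21; 47]

First coordinate — −2 each step: -11, -13, -15, -17, -19 → -21.
Second coordinate: 52, 51, 50, 49, 48 → 47 (−1 each step).
So the next tuple is [-21; 47].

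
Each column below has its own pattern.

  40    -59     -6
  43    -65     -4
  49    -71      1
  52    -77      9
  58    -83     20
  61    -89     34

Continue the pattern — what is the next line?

67  -95  51

First component: 40, 43, 49, 52, 58, 61 → 67 (alternating steps +3, +6, +3, +6, …).
Second component goes -59, -65, -71, -77, -83, -89 → -95 (−6 each step).
Third component — differences are 2, 5, 8, … (increasing by 3 each time): -6, -4, 1, 9, 20, 34 → 51.
Putting it together: 67  -95  51.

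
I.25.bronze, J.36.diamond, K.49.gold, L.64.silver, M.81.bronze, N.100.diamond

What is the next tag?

O.121.gold

Letter — letters move forward 1 place in the alphabet: I, J, K, L, M, N → O.
For the second component, perfect squares: 5², 6², 7², …: 25, 36, 49, 64, 81, 100 → 121.
Rank: repeats bronze → diamond → gold → silver; bronze, diamond, gold, silver, bronze, diamond → gold.
So the next tag is O.121.gold.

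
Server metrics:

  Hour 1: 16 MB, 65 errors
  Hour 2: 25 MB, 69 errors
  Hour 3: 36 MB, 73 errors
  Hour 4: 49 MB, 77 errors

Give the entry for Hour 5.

MB: perfect squares: 4², 5², 6², …, so 16, 25, 36, 49 → 64.
Errors: +4 each step, so 65, 69, 73, 77 → 81.
Putting it together: 64 MB, 81 errors.

64 MB, 81 errors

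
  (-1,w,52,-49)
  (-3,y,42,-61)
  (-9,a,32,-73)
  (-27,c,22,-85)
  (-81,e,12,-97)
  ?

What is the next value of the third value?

First value: ×3 each step; -1, -3, -9, -27, -81 → -243.
For the letter, letters move forward 2 places in the alphabet, wrapping Z→A: w, y, a, c, e → g.
Third value: −10 each step; 52, 42, 32, 22, 12 → 2.
Fourth value — −12 each step: -49, -61, -73, -85, -97 → -109.

2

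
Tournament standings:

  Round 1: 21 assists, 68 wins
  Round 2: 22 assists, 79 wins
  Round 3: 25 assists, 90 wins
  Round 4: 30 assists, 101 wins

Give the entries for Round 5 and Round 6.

Assists: differences are 1, 3, 5, … (increasing by 2 each time); 21, 22, 25, 30 → 37 → 46.
Wins: 68, 79, 90, 101 → 112 → 123 (+11 each step).
Putting the parts together: 37 assists, 112 wins and then 46 assists, 123 wins.

37 assists, 112 wins; 46 assists, 123 wins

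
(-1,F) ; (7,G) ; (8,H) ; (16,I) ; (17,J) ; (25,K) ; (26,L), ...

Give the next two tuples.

First value: alternating steps +8, +1, +8, +1, …, so -1, 7, 8, 16, 17, 25, 26 → 34 → 35.
Letter: F, G, H, I, J, K, L → M → N (letters move forward 1 place in the alphabet).
Putting the parts together: (34,M) and then (35,N).

(34,M), (35,N)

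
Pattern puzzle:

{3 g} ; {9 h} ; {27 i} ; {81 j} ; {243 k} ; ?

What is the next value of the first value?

729

First value: 3, 9, 27, 81, 243 → 729 (×3 each step).
For the letter, letters move forward 1 place in the alphabet: g, h, i, j, k → l.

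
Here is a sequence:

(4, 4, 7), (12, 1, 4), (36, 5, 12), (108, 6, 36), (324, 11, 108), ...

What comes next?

First value: ×3 each step, so 4, 12, 36, 108, 324 → 972.
Second value — each term is the sum of the two before it: 4, 1, 5, 6, 11 → 17.
Third value: always the previous value of the first value, so 7, 4, 12, 36, 108 → 324.
So the next term is (972, 17, 324).

(972, 17, 324)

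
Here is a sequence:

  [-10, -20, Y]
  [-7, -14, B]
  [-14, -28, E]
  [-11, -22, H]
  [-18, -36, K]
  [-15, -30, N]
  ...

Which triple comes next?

First coordinate: -10, -7, -14, -11, -18, -15 → -22 (alternating steps +3, −7, +3, −7, …).
For the second coordinate, always 2 × the first coordinate: -20, -14, -28, -22, -36, -30 → -44.
Letter — letters move forward 3 places in the alphabet, wrapping Z→A: Y, B, E, H, K, N → Q.
So the next triple is [-22, -44, Q].

[-22, -44, Q]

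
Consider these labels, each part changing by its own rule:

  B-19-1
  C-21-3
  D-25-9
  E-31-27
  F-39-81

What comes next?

Letter: letters move forward 1 place in the alphabet; B, C, D, E, F → G.
For the second component, differences are 2, 4, 6, … (increasing by 2 each time): 19, 21, 25, 31, 39 → 49.
Third component goes 1, 3, 9, 27, 81 → 243 (×3 each step).
So the next label is G-49-243.

G-49-243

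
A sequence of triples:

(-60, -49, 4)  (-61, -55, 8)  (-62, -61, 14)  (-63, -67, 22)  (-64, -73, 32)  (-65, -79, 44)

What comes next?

First coordinate: −1 each step, so -60, -61, -62, -63, -64, -65 → -66.
Second coordinate: −6 each step; -49, -55, -61, -67, -73, -79 → -85.
Third coordinate: 4, 8, 14, 22, 32, 44 → 58 (differences are 4, 6, 8, … (increasing by 2 each time)).
Combining the parts gives (-66, -85, 58).

(-66, -85, 58)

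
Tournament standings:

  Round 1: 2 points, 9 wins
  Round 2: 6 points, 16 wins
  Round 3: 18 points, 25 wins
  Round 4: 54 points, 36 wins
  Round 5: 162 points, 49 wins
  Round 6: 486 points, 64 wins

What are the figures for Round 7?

Points: 2, 6, 18, 54, 162, 486 → 1458 (×3 each step).
Wins: perfect squares: 3², 4², 5², …; 9, 16, 25, 36, 49, 64 → 81.
Combining the parts gives 1458 points, 81 wins.

1458 points, 81 wins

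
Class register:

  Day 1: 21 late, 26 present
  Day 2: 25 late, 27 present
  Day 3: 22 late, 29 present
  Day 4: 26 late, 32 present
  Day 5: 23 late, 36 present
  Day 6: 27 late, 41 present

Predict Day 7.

24 late, 47 present

Late — alternating steps +4, −3, +4, −3, …: 21, 25, 22, 26, 23, 27 → 24.
Present goes 26, 27, 29, 32, 36, 41 → 47 (differences are 1, 2, 3, … (increasing by 1 each time)).
Combining the parts gives 24 late, 47 present.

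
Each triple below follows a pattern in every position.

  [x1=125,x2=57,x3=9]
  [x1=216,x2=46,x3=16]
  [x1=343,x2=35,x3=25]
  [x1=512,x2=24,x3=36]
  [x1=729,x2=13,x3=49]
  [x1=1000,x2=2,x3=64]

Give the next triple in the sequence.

[x1=1331,x2=-9,x3=81]

For the x1, perfect cubes: 5³, 6³, 7³, …: 125, 216, 343, 512, 729, 1000 → 1331.
X2: 57, 46, 35, 24, 13, 2 → -9 (−11 each step).
X3 — perfect squares: 3², 4², 5², …: 9, 16, 25, 36, 49, 64 → 81.
Putting it together: [x1=1331,x2=-9,x3=81].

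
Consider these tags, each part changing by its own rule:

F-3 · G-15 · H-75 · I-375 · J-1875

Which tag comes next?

Letter: F, G, H, I, J → K (letters move forward 1 place in the alphabet).
Second component goes 3, 15, 75, 375, 1875 → 9375 (×5 each step).
Combining the parts gives K-9375.

K-9375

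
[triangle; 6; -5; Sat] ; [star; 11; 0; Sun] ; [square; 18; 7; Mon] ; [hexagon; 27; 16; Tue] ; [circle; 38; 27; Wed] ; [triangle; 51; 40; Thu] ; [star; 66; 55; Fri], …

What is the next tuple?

[square; 83; 72; Sat]

Shape — repeats triangle → star → square → hexagon → circle: triangle, star, square, hexagon, circle, triangle, star → square.
For the second slot, differences are 5, 7, 9, … (increasing by 2 each time): 6, 11, 18, 27, 38, 51, 66 → 83.
Third slot: always 11 less than the second slot; -5, 0, 7, 16, 27, 40, 55 → 72.
Day: Sat, Sun, Mon, Tue, Wed, Thu, Fri → Sat (runs through the weekdays Mon→Sun).
So the next tuple is [square; 83; 72; Sat].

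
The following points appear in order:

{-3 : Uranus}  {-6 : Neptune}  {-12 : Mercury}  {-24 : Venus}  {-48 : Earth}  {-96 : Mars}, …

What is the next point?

{-192 : Jupiter}

For the first entry, ×2 each step: -3, -6, -12, -24, -48, -96 → -192.
Planet goes Uranus, Neptune, Mercury, Venus, Earth, Mars → Jupiter (runs through the planets Mercury→Neptune).
Combining the parts gives {-192 : Jupiter}.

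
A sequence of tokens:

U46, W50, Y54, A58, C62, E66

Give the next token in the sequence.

Letter: letters move forward 2 places in the alphabet, wrapping Z→A; U, W, Y, A, C, E → G.
Second component: +4 each step, so 46, 50, 54, 58, 62, 66 → 70.
Putting it together: G70.

G70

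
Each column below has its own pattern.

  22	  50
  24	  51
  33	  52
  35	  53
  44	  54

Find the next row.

For the first component, alternating steps +2, +9, +2, +9, …: 22, 24, 33, 35, 44 → 46.
Second component: 50, 51, 52, 53, 54 → 55 (+1 each step).
Combining the parts gives 46  55.

46  55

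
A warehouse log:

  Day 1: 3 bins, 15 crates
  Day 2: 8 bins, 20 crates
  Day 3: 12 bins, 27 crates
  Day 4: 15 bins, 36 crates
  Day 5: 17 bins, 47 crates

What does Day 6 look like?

18 bins, 60 crates

Bins: differences are 5, 4, 3, … (decreasing by 1 each time); 3, 8, 12, 15, 17 → 18.
Crates: 15, 20, 27, 36, 47 → 60 (differences are 5, 7, 9, … (increasing by 2 each time)).
Putting it together: 18 bins, 60 crates.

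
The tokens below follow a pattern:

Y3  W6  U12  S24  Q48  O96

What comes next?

M192

For the letter, letters move back 2 places in the alphabet: Y, W, U, S, Q, O → M.
Second component: 3, 6, 12, 24, 48, 96 → 192 (×2 each step).
So the next token is M192.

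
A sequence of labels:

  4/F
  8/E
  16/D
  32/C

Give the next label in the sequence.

First component: ×2 each step; 4, 8, 16, 32 → 64.
Letter — letters move back 1 place in the alphabet: F, E, D, C → B.
So the next label is 64/B.

64/B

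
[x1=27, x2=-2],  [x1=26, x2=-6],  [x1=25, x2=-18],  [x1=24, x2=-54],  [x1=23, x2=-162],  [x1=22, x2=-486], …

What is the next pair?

[x1=21, x2=-1458]

X1 goes 27, 26, 25, 24, 23, 22 → 21 (−1 each step).
X2: -2, -6, -18, -54, -162, -486 → -1458 (×3 each step).
Combining the parts gives [x1=21, x2=-1458].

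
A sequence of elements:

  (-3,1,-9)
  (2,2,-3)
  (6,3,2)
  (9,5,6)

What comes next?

(11,8,9)

First part goes -3, 2, 6, 9 → 11 (differences are 5, 4, 3, … (decreasing by 1 each time)).
Second part: 1, 2, 3, 5 → 8 (each term is the sum of the two before it).
Third part — differences are 6, 5, 4, … (decreasing by 1 each time): -9, -3, 2, 6 → 9.
Combining the parts gives (11,8,9).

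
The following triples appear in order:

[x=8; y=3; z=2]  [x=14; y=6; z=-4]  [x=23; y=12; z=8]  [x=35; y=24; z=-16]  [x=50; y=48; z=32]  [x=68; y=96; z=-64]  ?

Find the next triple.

[x=89; y=192; z=128]

X — differences are 6, 9, 12, … (increasing by 3 each time): 8, 14, 23, 35, 50, 68 → 89.
Y: ×2 each step; 3, 6, 12, 24, 48, 96 → 192.
Z: 2, -4, 8, -16, 32, -64 → 128 (×(-2) each step).
Combining the parts gives [x=89; y=192; z=128].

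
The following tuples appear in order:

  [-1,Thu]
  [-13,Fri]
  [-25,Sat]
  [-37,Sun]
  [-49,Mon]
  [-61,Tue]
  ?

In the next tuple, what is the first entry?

First entry: −12 each step, so -1, -13, -25, -37, -49, -61 → -73.

-73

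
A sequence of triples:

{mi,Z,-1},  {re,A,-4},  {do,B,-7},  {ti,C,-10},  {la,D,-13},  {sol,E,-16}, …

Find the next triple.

{fa,F,-19}

Note — runs backward through the solfège scale do→ti: mi, re, do, ti, la, sol → fa.
For the letter, letters move forward 1 place in the alphabet, wrapping Z→A: Z, A, B, C, D, E → F.
Third part: −3 each step, so -1, -4, -7, -10, -13, -16 → -19.
Combining the parts gives {fa,F,-19}.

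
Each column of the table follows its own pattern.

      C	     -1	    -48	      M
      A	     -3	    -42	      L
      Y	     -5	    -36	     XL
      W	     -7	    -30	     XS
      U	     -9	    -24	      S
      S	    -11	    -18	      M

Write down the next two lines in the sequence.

Letter goes C, A, Y, W, U, S → Q → O (letters move back 2 places in the alphabet, wrapping A→Z).
Second component: -1, -3, -5, -7, -9, -11 → -13 → -15 (−2 each step).
For the third component, +6 each step: -48, -42, -36, -30, -24, -18 → -12 → -6.
Size: M, L, XL, XS, S, M → L → XL (repeats M → L → XL → XS → S).
So the next two lines are Q  -13  -12  L and O  -15  -6  XL.

Q  -13  -12  L; O  -15  -6  XL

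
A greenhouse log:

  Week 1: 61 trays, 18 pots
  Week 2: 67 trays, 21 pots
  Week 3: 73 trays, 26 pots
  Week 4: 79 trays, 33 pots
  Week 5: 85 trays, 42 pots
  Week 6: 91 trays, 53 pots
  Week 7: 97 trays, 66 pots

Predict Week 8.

For the trays, +6 each step: 61, 67, 73, 79, 85, 91, 97 → 103.
Pots — differences are 3, 5, 7, … (increasing by 2 each time): 18, 21, 26, 33, 42, 53, 66 → 81.
So the next line is 103 trays, 81 pots.

103 trays, 81 pots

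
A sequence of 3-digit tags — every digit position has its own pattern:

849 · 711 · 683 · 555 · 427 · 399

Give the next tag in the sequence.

For the first digit, −1 each step, mod 10: 8, 7, 6, 5, 4, 3 → 2.
Second digit goes 4, 1, 8, 5, 2, 9 → 6 (−3 each step, mod 10).
Third digit goes 9, 1, 3, 5, 7, 9 → 1 (+2 each step, mod 10).
So the next tag is 261.

261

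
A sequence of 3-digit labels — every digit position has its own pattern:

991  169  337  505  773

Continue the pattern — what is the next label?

941

First digit: +2 each step, mod 10, so 9, 1, 3, 5, 7 → 9.
Second digit: −3 each step, mod 10, so 9, 6, 3, 0, 7 → 4.
For the third digit, −2 each step, mod 10: 1, 9, 7, 5, 3 → 1.
Putting it together: 941.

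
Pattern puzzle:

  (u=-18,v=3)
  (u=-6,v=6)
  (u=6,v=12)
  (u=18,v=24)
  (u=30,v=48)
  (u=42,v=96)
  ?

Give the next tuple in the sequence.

U: +12 each step, so -18, -6, 6, 18, 30, 42 → 54.
For the v, ×2 each step: 3, 6, 12, 24, 48, 96 → 192.
So the next tuple is (u=54,v=192).

(u=54,v=192)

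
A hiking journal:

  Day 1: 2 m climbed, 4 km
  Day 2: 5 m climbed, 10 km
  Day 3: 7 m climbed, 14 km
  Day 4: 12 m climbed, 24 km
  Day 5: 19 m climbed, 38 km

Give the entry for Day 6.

M climbed: each term is the sum of the two before it, so 2, 5, 7, 12, 19 → 31.
Km: 4, 10, 14, 24, 38 → 62 (always 2 × the m climbed).
So the next row is 31 m climbed, 62 km.

31 m climbed, 62 km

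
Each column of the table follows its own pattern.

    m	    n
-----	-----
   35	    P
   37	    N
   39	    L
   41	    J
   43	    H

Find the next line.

45  F

Column m: +2 each step; 35, 37, 39, 41, 43 → 45.
Column n: letters move back 2 places in the alphabet; P, N, L, J, H → F.
So the next line is 45  F.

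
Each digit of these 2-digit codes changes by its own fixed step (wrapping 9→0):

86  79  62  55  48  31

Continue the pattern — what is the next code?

For the first digit, −1 each step, mod 10: 8, 7, 6, 5, 4, 3 → 2.
Second digit — +3 each step, mod 10: 6, 9, 2, 5, 8, 1 → 4.
Putting it together: 24.

24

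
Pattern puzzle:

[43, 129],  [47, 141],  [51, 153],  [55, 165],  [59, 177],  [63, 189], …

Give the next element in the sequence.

First entry: 43, 47, 51, 55, 59, 63 → 67 (+4 each step).
Second entry — always 3 × the first entry: 129, 141, 153, 165, 177, 189 → 201.
Putting it together: [67, 201].

[67, 201]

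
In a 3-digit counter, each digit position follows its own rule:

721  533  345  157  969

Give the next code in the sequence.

771

For the first digit, −2 each step, mod 10: 7, 5, 3, 1, 9 → 7.
Second digit goes 2, 3, 4, 5, 6 → 7 (+1 each step, mod 10).
For the third digit, +2 each step, mod 10: 1, 3, 5, 7, 9 → 1.
Combining the parts gives 771.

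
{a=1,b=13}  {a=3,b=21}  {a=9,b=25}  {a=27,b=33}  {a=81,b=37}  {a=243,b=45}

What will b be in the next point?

49

For the a, ×3 each step: 1, 3, 9, 27, 81, 243 → 729.
B goes 13, 21, 25, 33, 37, 45 → 49 (alternating steps +8, +4, +8, +4, …).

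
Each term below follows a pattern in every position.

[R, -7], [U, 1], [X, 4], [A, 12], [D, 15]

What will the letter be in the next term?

Letter: letters move forward 3 places in the alphabet, wrapping Z→A; R, U, X, A, D → G.

G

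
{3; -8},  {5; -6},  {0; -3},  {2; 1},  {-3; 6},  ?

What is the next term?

First part: alternating steps +2, −5, +2, −5, …, so 3, 5, 0, 2, -3 → -1.
Second part: differences are 2, 3, 4, … (increasing by 1 each time); -8, -6, -3, 1, 6 → 12.
Combining the parts gives {-1; 12}.

{-1; 12}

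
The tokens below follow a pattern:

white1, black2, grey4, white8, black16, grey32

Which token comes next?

Shade: white, black, grey, white, black, grey → white (repeats white → black → grey).
Second component goes 1, 2, 4, 8, 16, 32 → 64 (×2 each step).
Putting it together: white64.

white64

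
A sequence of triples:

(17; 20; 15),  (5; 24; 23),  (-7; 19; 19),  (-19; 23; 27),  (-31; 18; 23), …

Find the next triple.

(-43; 22; 31)

For the first value, −12 each step: 17, 5, -7, -19, -31 → -43.
Second value: 20, 24, 19, 23, 18 → 22 (alternating steps +4, −5, +4, −5, …).
For the third value, alternating steps +8, −4, +8, −4, …: 15, 23, 19, 27, 23 → 31.
Putting it together: (-43; 22; 31).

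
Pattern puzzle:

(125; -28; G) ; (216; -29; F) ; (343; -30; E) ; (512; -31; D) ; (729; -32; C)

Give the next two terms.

(1000; -33; B), (1331; -34; A)

First part goes 125, 216, 343, 512, 729 → 1000 → 1331 (perfect cubes: 5³, 6³, 7³, …).
Second part: −1 each step, so -28, -29, -30, -31, -32 → -33 → -34.
Letter — letters move back 1 place in the alphabet: G, F, E, D, C → B → A.
Putting the parts together: (1000; -33; B) and then (1331; -34; A).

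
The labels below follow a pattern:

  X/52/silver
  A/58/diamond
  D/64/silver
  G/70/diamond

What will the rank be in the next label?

silver

For the rank, alternates silver ↔ diamond: silver, diamond, silver, diamond → silver.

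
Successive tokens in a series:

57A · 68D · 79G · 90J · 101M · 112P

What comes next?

123S

For the first component, +11 each step: 57, 68, 79, 90, 101, 112 → 123.
Letter: letters move forward 3 places in the alphabet; A, D, G, J, M, P → S.
So the next token is 123S.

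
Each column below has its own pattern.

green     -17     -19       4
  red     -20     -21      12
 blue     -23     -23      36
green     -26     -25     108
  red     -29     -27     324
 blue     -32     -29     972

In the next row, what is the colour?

green

Colour: green, red, blue, green, red, blue → green (repeats green → red → blue).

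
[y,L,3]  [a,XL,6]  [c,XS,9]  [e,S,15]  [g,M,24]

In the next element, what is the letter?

i

Letter — letters move forward 2 places in the alphabet, wrapping Z→A: y, a, c, e, g → i.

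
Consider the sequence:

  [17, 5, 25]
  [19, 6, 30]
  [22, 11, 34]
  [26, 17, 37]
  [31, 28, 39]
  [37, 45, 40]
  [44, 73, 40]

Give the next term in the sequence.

First part: differences are 2, 3, 4, … (increasing by 1 each time), so 17, 19, 22, 26, 31, 37, 44 → 52.
Second part: each term is the sum of the two before it; 5, 6, 11, 17, 28, 45, 73 → 118.
For the third part, differences are 5, 4, 3, … (decreasing by 1 each time): 25, 30, 34, 37, 39, 40, 40 → 39.
Putting it together: [52, 118, 39].

[52, 118, 39]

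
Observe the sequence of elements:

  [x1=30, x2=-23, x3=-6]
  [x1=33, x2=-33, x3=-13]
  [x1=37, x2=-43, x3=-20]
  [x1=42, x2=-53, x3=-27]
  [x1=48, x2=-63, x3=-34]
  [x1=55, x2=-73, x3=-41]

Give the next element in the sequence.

[x1=63, x2=-83, x3=-48]

X1 — differences are 3, 4, 5, … (increasing by 1 each time): 30, 33, 37, 42, 48, 55 → 63.
X2 — −10 each step: -23, -33, -43, -53, -63, -73 → -83.
X3: −7 each step; -6, -13, -20, -27, -34, -41 → -48.
So the next element is [x1=63, x2=-83, x3=-48].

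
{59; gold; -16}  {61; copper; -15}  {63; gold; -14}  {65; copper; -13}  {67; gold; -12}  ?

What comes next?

First part: +2 each step, so 59, 61, 63, 65, 67 → 69.
Metal: alternates gold ↔ copper, so gold, copper, gold, copper, gold → copper.
For the third part, +1 each step: -16, -15, -14, -13, -12 → -11.
Combining the parts gives {69; copper; -11}.

{69; copper; -11}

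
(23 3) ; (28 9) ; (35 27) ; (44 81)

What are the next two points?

(55 243), (68 729)

For the first coordinate, differences are 5, 7, 9, … (increasing by 2 each time): 23, 28, 35, 44 → 55 → 68.
Second coordinate goes 3, 9, 27, 81 → 243 → 729 (×3 each step).
So the next two points are (55 243) and (68 729).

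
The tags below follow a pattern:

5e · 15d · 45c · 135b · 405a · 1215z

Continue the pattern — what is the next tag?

3645y

First component — ×3 each step: 5, 15, 45, 135, 405, 1215 → 3645.
Letter: e, d, c, b, a, z → y (letters move back 1 place in the alphabet, wrapping A→Z).
So the next tag is 3645y.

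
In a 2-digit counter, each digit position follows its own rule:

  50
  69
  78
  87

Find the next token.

First digit — +1 each step, mod 10: 5, 6, 7, 8 → 9.
Second digit goes 0, 9, 8, 7 → 6 (−1 each step, mod 10).
Combining the parts gives 96.

96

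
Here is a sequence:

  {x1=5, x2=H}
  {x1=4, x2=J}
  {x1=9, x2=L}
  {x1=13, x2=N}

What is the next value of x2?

P

X1 — each term is the sum of the two before it: 5, 4, 9, 13 → 22.
X2 goes H, J, L, N → P (letters move forward 2 places in the alphabet).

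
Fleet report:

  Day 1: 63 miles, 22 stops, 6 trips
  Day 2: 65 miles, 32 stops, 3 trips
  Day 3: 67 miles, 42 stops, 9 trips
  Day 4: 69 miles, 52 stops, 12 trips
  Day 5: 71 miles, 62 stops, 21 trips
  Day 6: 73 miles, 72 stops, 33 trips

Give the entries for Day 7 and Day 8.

75 miles, 82 stops, 54 trips; 77 miles, 92 stops, 87 trips

Miles — +2 each step: 63, 65, 67, 69, 71, 73 → 75 → 77.
Stops: +10 each step; 22, 32, 42, 52, 62, 72 → 82 → 92.
Trips: 6, 3, 9, 12, 21, 33 → 54 → 87 (each term is the sum of the two before it).
Putting the parts together: 75 miles, 82 stops, 54 trips and then 77 miles, 92 stops, 87 trips.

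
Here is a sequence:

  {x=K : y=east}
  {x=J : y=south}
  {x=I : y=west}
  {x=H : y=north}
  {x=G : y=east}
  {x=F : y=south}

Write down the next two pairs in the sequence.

X: letters move back 1 place in the alphabet, so K, J, I, H, G, F → E → D.
Y: repeats east → south → west → north; east, south, west, north, east, south → west → north.
So the next two pairs are {x=E : y=west} and {x=D : y=north}.

{x=E : y=west}, {x=D : y=north}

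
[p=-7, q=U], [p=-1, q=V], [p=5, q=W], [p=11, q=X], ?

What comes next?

[p=17, q=Y]

P: +6 each step; -7, -1, 5, 11 → 17.
Q: letters move forward 1 place in the alphabet, so U, V, W, X → Y.
Putting it together: [p=17, q=Y].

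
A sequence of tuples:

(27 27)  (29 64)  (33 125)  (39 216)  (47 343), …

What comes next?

First slot: differences are 2, 4, 6, … (increasing by 2 each time), so 27, 29, 33, 39, 47 → 57.
Second slot: 27, 64, 125, 216, 343 → 512 (perfect cubes: 3³, 4³, 5³, …).
Putting it together: (57 512).

(57 512)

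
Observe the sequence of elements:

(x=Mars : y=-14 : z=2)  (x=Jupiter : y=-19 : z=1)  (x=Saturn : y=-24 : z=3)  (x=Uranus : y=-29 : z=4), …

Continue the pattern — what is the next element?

X — runs through the planets Mercury→Neptune: Mars, Jupiter, Saturn, Uranus → Neptune.
Y goes -14, -19, -24, -29 → -34 (−5 each step).
Z: each term is the sum of the two before it, so 2, 1, 3, 4 → 7.
Putting it together: (x=Neptune : y=-34 : z=7).

(x=Neptune : y=-34 : z=7)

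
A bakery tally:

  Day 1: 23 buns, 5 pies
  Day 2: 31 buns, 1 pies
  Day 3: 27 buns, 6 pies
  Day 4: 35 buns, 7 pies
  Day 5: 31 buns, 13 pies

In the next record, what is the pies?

20

For the pies, each term is the sum of the two before it: 5, 1, 6, 7, 13 → 20.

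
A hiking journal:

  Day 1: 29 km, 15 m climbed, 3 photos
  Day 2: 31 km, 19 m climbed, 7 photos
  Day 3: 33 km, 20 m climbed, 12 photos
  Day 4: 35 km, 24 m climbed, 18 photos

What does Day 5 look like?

Km: +2 each step; 29, 31, 33, 35 → 37.
M climbed: alternating steps +4, +1, +4, +1, …, so 15, 19, 20, 24 → 25.
Photos goes 3, 7, 12, 18 → 25 (differences are 4, 5, 6, … (increasing by 1 each time)).
Combining the parts gives 37 km, 25 m climbed, 25 photos.

37 km, 25 m climbed, 25 photos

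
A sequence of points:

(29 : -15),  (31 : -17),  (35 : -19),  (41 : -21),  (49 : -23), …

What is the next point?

For the first value, differences are 2, 4, 6, … (increasing by 2 each time): 29, 31, 35, 41, 49 → 59.
For the second value, −2 each step: -15, -17, -19, -21, -23 → -25.
Combining the parts gives (59 : -25).

(59 : -25)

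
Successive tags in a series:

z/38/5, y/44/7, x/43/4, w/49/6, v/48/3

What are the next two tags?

Letter — letters move back 1 place in the alphabet: z, y, x, w, v → u → t.
Second component goes 38, 44, 43, 49, 48 → 54 → 53 (alternating steps +6, −1, +6, −1, …).
Third component: alternating steps +2, −3, +2, −3, …; 5, 7, 4, 6, 3 → 5 → 2.
So the next two tags are u/54/5 and t/53/2.

u/54/5 then t/53/2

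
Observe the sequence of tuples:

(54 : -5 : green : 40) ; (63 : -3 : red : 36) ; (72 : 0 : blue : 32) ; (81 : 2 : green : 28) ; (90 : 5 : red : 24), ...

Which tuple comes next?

(99 : 7 : blue : 20)

For the first part, +9 each step: 54, 63, 72, 81, 90 → 99.
Second part: -5, -3, 0, 2, 5 → 7 (alternating steps +2, +3, +2, +3, …).
Colour goes green, red, blue, green, red → blue (repeats green → red → blue).
Fourth part: −4 each step, so 40, 36, 32, 28, 24 → 20.
Combining the parts gives (99 : 7 : blue : 20).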